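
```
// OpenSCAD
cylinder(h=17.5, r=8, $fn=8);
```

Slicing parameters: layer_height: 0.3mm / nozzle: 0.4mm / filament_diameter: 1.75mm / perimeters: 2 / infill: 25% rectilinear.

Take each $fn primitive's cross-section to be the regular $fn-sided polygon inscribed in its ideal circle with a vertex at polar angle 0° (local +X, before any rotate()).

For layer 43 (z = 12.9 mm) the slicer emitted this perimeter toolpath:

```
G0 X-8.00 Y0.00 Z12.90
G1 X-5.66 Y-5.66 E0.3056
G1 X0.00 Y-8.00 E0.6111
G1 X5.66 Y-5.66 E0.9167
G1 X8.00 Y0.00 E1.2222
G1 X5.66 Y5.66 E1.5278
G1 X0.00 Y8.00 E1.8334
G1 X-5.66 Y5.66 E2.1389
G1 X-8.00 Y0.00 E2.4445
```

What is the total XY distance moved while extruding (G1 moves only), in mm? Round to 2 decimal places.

49.00 mm

Sum the Euclidean lengths of each G1 segment: total = 49.00 mm.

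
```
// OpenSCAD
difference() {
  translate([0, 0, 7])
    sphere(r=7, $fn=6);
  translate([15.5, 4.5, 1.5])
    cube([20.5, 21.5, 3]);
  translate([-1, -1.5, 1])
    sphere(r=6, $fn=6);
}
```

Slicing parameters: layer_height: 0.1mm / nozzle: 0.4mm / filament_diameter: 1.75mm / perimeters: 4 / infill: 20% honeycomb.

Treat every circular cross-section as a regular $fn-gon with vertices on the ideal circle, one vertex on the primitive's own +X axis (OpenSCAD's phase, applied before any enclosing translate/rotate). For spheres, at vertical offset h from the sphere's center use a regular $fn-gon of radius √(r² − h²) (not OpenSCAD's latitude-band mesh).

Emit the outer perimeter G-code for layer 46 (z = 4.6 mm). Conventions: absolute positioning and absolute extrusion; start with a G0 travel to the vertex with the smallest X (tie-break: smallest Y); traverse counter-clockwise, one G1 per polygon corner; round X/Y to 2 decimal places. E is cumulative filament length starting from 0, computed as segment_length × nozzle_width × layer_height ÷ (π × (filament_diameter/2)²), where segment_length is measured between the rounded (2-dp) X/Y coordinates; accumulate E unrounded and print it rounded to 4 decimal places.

G0 X-6.58 Y0.00 Z4.60
G1 X-5.75 Y-1.42 E0.0274
G1 X-3.40 Y2.66 E0.1057
G1 X1.40 Y2.66 E0.1855
G1 X3.80 Y-1.50 E0.2653
G1 X1.40 Y-5.66 E0.3452
G1 X-3.31 Y-5.66 E0.4235
G1 X-3.29 Y-5.69 E0.4241
G1 X3.29 Y-5.69 E0.5336
G1 X6.58 Y0.00 E0.6429
G1 X3.29 Y5.69 E0.7522
G1 X-3.29 Y5.69 E0.8616
G1 X-6.58 Y0.00 E0.9709

At z = 4.6 mm: the r=7 sphere slices to a regular 6-gon of circumradius 6.576 (√(r²−h²) with h=2.4 from center); the cube at (15.5, 4.5) is absent (z outside [1.5, 4.5]); the sphere at (-1, -1.5): section is a regular 6-gon, circumradius = √(r²−h²) = √(6²−3.6²) = 4.800; Subtracting the remaining from the first: starting from the r=7 sphere, the r=6 sphere at (-1, -1.5) partially overlaps it — only the 59.48 mm² overlap (of its 59.86 mm²) is removed, clipping the outline — 1 connected region. The outline is a single polygon with 12 vertices. Extrusion per mm of travel: 0.4 × 0.1 / (π × 0.875²) = 0.016630. Accumulating E over each segment gives final E = 0.9709.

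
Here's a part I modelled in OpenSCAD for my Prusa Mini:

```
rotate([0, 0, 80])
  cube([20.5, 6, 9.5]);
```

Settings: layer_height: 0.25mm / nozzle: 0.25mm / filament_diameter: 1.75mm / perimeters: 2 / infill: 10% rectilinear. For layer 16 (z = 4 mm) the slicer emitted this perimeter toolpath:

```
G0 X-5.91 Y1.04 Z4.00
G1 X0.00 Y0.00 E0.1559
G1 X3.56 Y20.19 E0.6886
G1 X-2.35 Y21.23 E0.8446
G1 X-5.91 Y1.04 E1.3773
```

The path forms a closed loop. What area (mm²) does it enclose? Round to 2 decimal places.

123.03 mm²

Apply the shoelace formula to the sequence of (X, Y) vertices; enclosed area = 123.03 mm².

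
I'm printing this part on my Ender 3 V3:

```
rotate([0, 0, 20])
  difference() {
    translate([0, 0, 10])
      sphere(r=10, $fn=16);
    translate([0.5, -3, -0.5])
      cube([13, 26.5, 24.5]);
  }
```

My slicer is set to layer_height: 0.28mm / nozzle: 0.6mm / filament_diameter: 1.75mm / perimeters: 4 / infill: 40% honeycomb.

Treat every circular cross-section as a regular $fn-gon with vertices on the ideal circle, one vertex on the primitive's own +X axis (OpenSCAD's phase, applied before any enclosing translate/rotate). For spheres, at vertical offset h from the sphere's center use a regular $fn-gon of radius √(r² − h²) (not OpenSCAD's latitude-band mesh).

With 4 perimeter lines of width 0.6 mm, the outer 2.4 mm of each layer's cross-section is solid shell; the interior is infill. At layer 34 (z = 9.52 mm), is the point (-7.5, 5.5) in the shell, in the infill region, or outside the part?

At z = 9.52 mm: the r=10 sphere contributes a regular 16-gon of circumradius √(10²−0.48²) = 9.988; the cube at (0.5, -3) is present — its section is the full 13×26.5 rectangle; Taking the first minus the rest: starting from the r=10 sphere, the 13×26.5 cube at (0.5, -3) partially overlaps it — only the 98.96 mm² overlap (of its 344.50 mm²) is removed, clipping the outline — 1 connected region; (rotated 20° about Z; rotation is an isometry so areas/perimeters/island counts are preserved). Overall, the cross-section is a single solid region. Undo the 20° rotation: the query point maps to (-5.167, 7.733) in the un-rotated model frame. The nearest boundary edge runs (-7.06, 7.06)→(-3.82, 9.23); distance from the point to it = 0.50 mm. The point is inside the cross-section, 0.50 mm from the nearest boundary — within the 2.4 mm shell band (4 × 0.6).

shell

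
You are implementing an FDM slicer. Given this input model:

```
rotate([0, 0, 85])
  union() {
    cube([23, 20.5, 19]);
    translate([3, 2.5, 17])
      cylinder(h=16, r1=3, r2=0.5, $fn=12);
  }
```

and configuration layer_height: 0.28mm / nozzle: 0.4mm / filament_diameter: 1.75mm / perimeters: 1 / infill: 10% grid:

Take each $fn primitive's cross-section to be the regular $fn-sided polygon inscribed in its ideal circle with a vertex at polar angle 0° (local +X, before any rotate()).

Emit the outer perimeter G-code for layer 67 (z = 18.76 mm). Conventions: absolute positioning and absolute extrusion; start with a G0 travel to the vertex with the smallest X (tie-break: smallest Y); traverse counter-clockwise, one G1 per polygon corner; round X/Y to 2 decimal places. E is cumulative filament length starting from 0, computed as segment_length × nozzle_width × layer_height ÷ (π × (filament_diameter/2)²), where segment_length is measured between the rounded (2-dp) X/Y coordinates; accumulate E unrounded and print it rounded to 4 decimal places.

G0 X-20.42 Y1.79 Z18.76
G1 X0.00 Y0.00 E0.9545
G1 X0.19 Y2.15 E1.0550
G1 X0.49 Y2.97 E1.0956
G1 X0.33 Y3.83 E1.1364
G1 X2.00 Y22.91 E2.0282
G1 X-18.42 Y24.70 E2.9827
G1 X-20.42 Y1.79 E4.0536

At z = 18.76 mm: the cube is present — its section is the full 23×20.5 rectangle; the cone at (3, 2.5): at t=0.110 of its height the radius interpolates to r₁+(r₂−r₁)t = 2.725, giving a regular 12-gon of that circumradius; Merging all regions: the regions partially overlap (shared area 22.09 mm²), so overlapping operands fuse into one piece — 1 connected region; (whole slice rotated 85° about Z — lengths, areas and connectivity unchanged). The outline is a single polygon with 7 vertices. Extrusion per mm of travel: 0.4 × 0.28 / (π × 0.875²) = 0.046564. Accumulating E over each segment gives final E = 4.0536.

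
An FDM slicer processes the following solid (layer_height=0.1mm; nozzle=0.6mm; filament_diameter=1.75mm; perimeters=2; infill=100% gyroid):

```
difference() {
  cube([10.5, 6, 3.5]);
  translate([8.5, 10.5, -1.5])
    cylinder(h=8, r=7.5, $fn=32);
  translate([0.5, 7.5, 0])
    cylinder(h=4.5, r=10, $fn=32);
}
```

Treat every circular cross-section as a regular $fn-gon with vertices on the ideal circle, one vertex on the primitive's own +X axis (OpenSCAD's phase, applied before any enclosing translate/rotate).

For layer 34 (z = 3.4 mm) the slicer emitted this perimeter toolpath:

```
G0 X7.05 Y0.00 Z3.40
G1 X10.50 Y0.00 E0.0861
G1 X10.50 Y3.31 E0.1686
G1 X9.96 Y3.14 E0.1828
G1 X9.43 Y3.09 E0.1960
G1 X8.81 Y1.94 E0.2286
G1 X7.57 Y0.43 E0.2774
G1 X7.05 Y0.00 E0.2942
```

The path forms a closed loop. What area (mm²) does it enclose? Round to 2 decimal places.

Apply the shoelace formula to the sequence of (X, Y) vertices; enclosed area = 6.53 mm².

6.53 mm²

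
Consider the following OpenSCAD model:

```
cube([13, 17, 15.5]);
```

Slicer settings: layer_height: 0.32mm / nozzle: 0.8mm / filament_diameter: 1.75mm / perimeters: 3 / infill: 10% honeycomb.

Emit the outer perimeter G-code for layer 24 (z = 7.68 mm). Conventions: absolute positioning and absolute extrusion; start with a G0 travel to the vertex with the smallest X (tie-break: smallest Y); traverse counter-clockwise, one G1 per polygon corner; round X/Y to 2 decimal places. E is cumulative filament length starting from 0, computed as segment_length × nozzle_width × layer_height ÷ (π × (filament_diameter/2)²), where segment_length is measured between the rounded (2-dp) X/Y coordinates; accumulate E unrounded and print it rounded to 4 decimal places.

G0 X0.00 Y0.00 Z7.68
G1 X13.00 Y0.00 E1.3836
G1 X13.00 Y17.00 E3.1930
G1 X0.00 Y17.00 E4.5766
G1 X0.00 Y0.00 E6.3859

At z = 7.68 mm: the cube is present — its section is the full 13×17 rectangle. The outline is a single polygon with 4 vertices. Extrusion per mm of travel: 0.8 × 0.32 / (π × 0.875²) = 0.106432. Accumulating E over each segment gives final E = 6.3859.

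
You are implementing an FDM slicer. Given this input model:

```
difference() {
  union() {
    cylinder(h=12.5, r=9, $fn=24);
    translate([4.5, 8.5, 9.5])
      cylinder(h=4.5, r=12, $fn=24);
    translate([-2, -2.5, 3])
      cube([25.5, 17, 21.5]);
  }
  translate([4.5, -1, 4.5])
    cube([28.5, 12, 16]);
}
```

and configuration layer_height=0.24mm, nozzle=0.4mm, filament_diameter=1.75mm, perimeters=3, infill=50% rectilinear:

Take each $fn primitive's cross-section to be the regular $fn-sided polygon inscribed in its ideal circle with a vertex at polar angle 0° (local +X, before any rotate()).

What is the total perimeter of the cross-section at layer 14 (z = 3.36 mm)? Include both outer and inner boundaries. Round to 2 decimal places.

At z = 3.36 mm: the r=9 cylinder contributes a regular 24-gon of circumradius 9 (perimeter = 2·24·9.000·sin(180°/24) = 56.39 mm); the cylinder at (4.5, 8.5) is absent (z outside [9.5, 14]); the cube at (-2, -2.5) is present — its section is the full 25.5×17 rectangle (perimeter 85.00 mm); Combining (union): the regions partially overlap (shared area 107.71 mm²), so the edge portions inside another operand are dropped and the merged outline is re-measured after clipping — boundary = 100.88 mm; the cube at (4.5, -1) is not intersected at this z (z outside [4.5, 20.5]); Taking the first minus the rest: none of the subtracted shapes is present at this height, so the result so far is unchanged — boundary = 100.88 mm. Overall, the cross-section is a single solid region. Total boundary length (outer) = 100.88 mm.

100.88 mm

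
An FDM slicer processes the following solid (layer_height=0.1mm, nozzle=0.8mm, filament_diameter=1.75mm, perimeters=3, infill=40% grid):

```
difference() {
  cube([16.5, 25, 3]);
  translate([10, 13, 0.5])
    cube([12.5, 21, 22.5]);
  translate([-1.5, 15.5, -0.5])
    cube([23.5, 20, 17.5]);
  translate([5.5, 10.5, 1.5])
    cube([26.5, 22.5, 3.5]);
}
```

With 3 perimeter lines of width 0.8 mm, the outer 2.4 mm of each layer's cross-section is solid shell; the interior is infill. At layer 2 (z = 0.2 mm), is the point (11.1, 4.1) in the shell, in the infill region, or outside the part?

infill

At z = 0.2 mm: the 16.5×25 cube contributes its full rectangle; the cube at (10, 13) does not reach this height (z outside [0.5, 23]); the 23.5×20 cube at (-1.5, 15.5) contributes its full rectangle; the cube at (5.5, 10.5) is absent (z outside [1.5, 5]); Subtracting the remaining from the first: starting from the 16.5×25 cube, the 23.5×20 cube at (-1.5, 15.5) partially overlaps it — only the 156.75 mm² overlap (of its 470.00 mm²) is removed, clipping the outline — 1 connected region. Overall, the cross-section is a single solid region. The nearest boundary edge runs (16.50, 0.00)→(0.00, 0.00); distance from the point to it = 4.10 mm. The point is inside the cross-section and 4.10 mm from the nearest boundary — more than the 2.4 mm shell width (3 × 0.8), so it's in the infill interior.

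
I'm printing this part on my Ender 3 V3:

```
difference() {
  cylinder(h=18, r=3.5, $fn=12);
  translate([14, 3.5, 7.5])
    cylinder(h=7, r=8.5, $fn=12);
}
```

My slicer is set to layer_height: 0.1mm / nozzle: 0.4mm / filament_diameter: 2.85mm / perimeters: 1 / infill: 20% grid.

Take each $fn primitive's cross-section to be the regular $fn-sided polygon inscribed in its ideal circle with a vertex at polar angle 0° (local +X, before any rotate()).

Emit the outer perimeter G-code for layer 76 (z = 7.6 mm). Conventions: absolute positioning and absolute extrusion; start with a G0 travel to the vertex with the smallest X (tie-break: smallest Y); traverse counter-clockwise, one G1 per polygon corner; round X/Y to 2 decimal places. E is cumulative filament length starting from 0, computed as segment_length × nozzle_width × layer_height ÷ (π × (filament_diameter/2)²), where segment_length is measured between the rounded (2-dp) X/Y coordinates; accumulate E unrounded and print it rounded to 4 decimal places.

G0 X-3.50 Y0.00 Z7.60
G1 X-3.03 Y-1.75 E0.0114
G1 X-1.75 Y-3.03 E0.0227
G1 X0.00 Y-3.50 E0.0341
G1 X1.75 Y-3.03 E0.0454
G1 X3.03 Y-1.75 E0.0568
G1 X3.50 Y0.00 E0.0681
G1 X3.03 Y1.75 E0.0795
G1 X1.75 Y3.03 E0.0909
G1 X0.00 Y3.50 E0.1022
G1 X-1.75 Y3.03 E0.1136
G1 X-3.03 Y1.75 E0.1249
G1 X-3.50 Y0.00 E0.1363

At z = 7.6 mm: the r=3.5 cylinder gives a regular 12-gon of circumradius 3.5 (constant along its height); the r=8.5 cylinder at (14, 3.5) gives a regular 12-gon of circumradius 8.5 (constant along its height); After the difference (first − rest): starting from the r=3.5 cylinder, the r=8.5 cylinder at (14, 3.5) misses the remaining region (no effect) — 1 connected region. The outline is a single polygon with 12 vertices. Extrusion per mm of travel: 0.4 × 0.1 / (π × 1.425²) = 0.006270. Accumulating E over each segment gives final E = 0.1363.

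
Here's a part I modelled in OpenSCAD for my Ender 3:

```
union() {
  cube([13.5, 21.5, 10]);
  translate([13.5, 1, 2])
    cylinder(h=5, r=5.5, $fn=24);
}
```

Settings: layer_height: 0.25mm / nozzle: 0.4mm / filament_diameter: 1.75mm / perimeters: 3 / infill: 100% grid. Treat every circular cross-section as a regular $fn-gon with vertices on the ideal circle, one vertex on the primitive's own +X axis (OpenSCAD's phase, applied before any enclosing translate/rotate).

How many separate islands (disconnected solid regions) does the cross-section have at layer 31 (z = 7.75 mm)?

At z = 7.75 mm: the 13.5×21.5 cube contributes its full rectangle; the cylinder at (13.5, 1) is absent (z outside [2, 7]); Merging all regions: only the 13.5×21.5 cube is present, so the union is just that shape — 1 connected region. Overall, the cross-section is a single solid region. Island count = 1.

1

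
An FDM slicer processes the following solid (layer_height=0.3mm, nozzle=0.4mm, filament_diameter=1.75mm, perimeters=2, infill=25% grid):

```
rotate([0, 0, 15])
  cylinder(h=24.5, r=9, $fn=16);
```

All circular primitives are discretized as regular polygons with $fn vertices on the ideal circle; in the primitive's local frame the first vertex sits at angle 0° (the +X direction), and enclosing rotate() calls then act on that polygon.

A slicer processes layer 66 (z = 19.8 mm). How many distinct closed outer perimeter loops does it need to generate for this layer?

1

At z = 19.8 mm: the cylinder: section is a regular 16-gon, circumradius r=9; (rotated 15° about Z; rotation is an isometry so areas/perimeters/island counts are preserved). The result has 1 disconnected region.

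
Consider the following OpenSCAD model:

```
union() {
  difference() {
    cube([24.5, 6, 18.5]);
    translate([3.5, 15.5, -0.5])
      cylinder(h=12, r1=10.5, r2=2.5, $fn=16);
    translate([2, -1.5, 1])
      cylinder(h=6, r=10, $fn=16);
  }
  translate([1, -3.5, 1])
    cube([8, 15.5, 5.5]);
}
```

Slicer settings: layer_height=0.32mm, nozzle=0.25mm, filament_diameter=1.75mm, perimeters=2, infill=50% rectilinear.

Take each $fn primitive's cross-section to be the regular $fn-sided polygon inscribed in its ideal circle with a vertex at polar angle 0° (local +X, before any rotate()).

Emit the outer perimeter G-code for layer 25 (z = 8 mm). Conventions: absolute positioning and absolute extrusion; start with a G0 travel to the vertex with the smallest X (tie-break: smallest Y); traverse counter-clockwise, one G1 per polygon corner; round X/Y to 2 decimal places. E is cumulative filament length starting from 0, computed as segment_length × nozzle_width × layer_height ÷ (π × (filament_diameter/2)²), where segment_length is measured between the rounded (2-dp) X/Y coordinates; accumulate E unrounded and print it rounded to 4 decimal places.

At z = 8 mm: the cube (footprint 24.5×6) is included at this height; the cone at (3.5, 15.5) (r1=10.5→r2=2.5) has section circumradius 4.833 here — a regular 16-gon; the cylinder at (2, -1.5) does not reach this height (z outside [1, 7]); Taking the first minus the rest: starting from the 24.5×6 cube, the cone at (3.5, 15.5) misses the remaining region (no effect) — 1 connected region; the cube at (1, -3.5) is absent (z outside [1, 6.5]); Merging all regions: only the result so far is present, so the union is just that shape — 1 connected region. The outline is a single polygon with 4 vertices. Extrusion per mm of travel: 0.25 × 0.32 / (π × 0.875²) = 0.033260. Accumulating E over each segment gives final E = 2.0289.

G0 X0.00 Y0.00 Z8.00
G1 X24.50 Y0.00 E0.8149
G1 X24.50 Y6.00 E1.0144
G1 X0.00 Y6.00 E1.8293
G1 X0.00 Y0.00 E2.0289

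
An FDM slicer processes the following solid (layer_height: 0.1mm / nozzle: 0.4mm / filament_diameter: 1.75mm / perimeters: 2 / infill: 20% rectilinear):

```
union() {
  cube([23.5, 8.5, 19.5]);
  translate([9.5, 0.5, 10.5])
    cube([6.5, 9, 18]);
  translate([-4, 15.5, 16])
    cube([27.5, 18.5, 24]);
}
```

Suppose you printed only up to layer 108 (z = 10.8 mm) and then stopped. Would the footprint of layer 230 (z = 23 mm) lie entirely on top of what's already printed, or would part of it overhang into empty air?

part overhangs

Compare the two slices. At z = 10.8: the cube is present — its section is the full 23.5×8.5 rectangle (area 199.75 mm²); the cube at (9.5, 0.5) (footprint 6.5×9) is included at this height (area 58.50 mm²); the cube at (-4, 15.5) does not reach this height (z outside [16, 40]); Combining (union): the regions partially overlap — summed areas 258.25 mm² minus the doubly-counted overlap 52.00 mm² gives 206.25 mm² — area = 206.25 mm². At z = 23: the cube does not reach this height (z outside [0, 19.5]); the cube at (9.5, 0.5) is present — its section is the full 6.5×9 rectangle (area 58.50 mm²); the cube at (-4, 15.5) (footprint 27.5×18.5) is included at this height (area 508.75 mm²); Combining (union): the 2 present regions are separate (no shared area or edge), so areas and boundary lengths simply add and each stays a separate island — area = 567.25 mm². Checking containment: at z = 23 the cross-section extends beyond the z = 10.8 cross-section by about 508.75 mm².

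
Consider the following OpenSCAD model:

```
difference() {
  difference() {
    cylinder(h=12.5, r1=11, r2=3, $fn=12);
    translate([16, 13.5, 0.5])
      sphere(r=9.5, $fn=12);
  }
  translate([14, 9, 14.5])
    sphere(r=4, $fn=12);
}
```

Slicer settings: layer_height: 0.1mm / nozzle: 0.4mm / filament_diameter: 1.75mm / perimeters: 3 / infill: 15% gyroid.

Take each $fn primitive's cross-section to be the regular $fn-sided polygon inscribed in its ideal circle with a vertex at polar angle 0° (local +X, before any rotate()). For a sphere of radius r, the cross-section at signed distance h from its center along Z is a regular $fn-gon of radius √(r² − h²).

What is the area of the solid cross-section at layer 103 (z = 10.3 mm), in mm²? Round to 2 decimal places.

At z = 10.3 mm: the cone (r1=11→r2=3) has section circumradius 4.408 here — a regular 12-gon (area = (12/2)·4.408²·sin(360°/12) = 58.29 mm²); the sphere at (16, 13.5) is not intersected at this z (|z−center|=9.800 > r=9.5); Subtracting the remaining from the first: none of the subtracted shapes is present at this height, so the cone is unchanged — area = 58.29 mm²; the sphere at (14, 9) is absent (|z−center|=4.200 > r=4); After the difference (first − rest): none of the subtracted shapes is present at this height, so that combined region is unchanged — area = 58.29 mm². Overall, the cross-section is a single solid region. Net area = 58.29 mm².

58.29 mm²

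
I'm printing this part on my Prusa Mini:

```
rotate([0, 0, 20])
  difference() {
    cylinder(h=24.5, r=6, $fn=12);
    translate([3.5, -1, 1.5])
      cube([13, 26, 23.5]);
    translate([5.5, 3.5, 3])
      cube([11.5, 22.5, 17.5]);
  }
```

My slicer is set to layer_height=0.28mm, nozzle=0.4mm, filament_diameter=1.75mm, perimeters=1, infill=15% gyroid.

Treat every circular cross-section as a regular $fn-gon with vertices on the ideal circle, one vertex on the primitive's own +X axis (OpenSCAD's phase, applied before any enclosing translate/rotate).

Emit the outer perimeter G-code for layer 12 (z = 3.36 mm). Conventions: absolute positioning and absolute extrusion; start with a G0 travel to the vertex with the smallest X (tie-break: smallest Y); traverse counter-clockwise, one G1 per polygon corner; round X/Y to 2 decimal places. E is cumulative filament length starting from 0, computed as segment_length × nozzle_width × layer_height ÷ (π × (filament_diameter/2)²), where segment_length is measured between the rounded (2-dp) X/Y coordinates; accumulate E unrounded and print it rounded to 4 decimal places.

G0 X-5.91 Y1.04 Z3.36
G1 X-5.64 Y-2.05 E0.1444
G1 X-3.86 Y-4.60 E0.2892
G1 X-1.04 Y-5.91 E0.4340
G1 X2.05 Y-5.64 E0.5785
G1 X4.60 Y-3.86 E0.7233
G1 X5.91 Y-1.04 E0.8680
G1 X5.73 Y1.02 E0.9643
G1 X3.63 Y0.26 E1.0683
G1 X1.68 Y5.61 E1.3335
G1 X1.04 Y5.91 E1.3664
G1 X-2.05 Y5.64 E1.5108
G1 X-4.60 Y3.86 E1.6556
G1 X-5.91 Y1.04 E1.8004

At z = 3.36 mm: the r=6 cylinder contributes a regular 12-gon of circumradius 6; the 13×26 cube at (3.5, -1) contributes its full rectangle; the cube at (5.5, 3.5) is present — its section is the full 11.5×22.5 rectangle; Subtracting the remaining from the first: starting from the r=6 cylinder, the 13×26 cube at (3.5, -1) partially overlaps it — only the 10.10 mm² overlap (of its 338.00 mm²) is removed, clipping the outline; the 11.5×22.5 cube at (5.5, 3.5) misses the remaining region (no effect) — 1 connected region; (rotated 20° about Z; rotation is an isometry so areas/perimeters/island counts are preserved). The outline is a single polygon with 13 vertices. Extrusion per mm of travel: 0.4 × 0.28 / (π × 0.875²) = 0.046564. Accumulating E over each segment gives final E = 1.8004.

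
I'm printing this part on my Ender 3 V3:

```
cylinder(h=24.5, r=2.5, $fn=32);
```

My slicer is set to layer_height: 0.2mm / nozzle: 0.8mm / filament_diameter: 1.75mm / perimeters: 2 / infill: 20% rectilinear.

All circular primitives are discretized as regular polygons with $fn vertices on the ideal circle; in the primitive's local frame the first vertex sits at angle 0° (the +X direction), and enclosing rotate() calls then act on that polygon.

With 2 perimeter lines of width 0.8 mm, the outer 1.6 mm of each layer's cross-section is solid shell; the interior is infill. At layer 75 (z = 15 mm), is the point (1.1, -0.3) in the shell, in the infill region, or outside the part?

shell

At z = 15 mm: the r=2.5 cylinder contributes a regular 32-gon of circumradius 2.5. Overall, the cross-section is a single solid region. The nearest boundary edge runs (2.31, -0.96)→(2.45, -0.49); distance from the point to it = 1.35 mm. The point is inside the cross-section, 1.35 mm from the nearest boundary — within the 1.6 mm shell band (2 × 0.8).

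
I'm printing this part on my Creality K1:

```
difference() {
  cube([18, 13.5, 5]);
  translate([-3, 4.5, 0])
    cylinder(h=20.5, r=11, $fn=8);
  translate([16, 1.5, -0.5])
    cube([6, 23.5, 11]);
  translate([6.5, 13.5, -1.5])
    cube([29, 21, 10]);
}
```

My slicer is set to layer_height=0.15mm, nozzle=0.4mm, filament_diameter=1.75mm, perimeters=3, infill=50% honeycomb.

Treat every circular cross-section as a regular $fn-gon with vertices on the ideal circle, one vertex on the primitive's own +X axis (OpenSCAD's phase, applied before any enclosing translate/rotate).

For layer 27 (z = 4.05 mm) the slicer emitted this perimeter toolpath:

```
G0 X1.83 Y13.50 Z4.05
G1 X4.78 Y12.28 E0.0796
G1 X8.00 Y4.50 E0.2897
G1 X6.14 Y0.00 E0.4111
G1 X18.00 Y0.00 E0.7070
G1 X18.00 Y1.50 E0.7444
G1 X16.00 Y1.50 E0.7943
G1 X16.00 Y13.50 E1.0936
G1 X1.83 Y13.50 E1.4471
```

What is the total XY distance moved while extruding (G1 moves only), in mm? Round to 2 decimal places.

Sum the Euclidean lengths of each G1 segment: total = 58.01 mm.

58.01 mm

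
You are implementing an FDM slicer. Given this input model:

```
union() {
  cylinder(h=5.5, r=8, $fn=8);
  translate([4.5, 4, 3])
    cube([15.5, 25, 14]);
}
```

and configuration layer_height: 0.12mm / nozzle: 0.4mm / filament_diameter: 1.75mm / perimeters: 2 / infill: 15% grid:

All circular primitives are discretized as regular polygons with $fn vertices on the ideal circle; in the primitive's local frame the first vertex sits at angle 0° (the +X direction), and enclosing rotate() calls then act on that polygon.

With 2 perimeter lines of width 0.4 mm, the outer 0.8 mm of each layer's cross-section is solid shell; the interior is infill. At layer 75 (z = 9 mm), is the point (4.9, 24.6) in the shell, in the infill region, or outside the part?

shell

At z = 9 mm: the cylinder is not intersected at this z (z outside [0, 5.5]); the 15.5×25 cube at (4.5, 4) contributes its full rectangle; Combining (union): only the 15.5×25 cube at (4.5, 4) is present, so the union is just that shape — 1 connected region. Overall, the cross-section is a single solid region. The nearest boundary edge runs (4.50, 29.00)→(4.50, 4.00); distance from the point to it = 0.40 mm. The point is inside the cross-section, 0.40 mm from the nearest boundary — within the 0.8 mm shell band (2 × 0.4).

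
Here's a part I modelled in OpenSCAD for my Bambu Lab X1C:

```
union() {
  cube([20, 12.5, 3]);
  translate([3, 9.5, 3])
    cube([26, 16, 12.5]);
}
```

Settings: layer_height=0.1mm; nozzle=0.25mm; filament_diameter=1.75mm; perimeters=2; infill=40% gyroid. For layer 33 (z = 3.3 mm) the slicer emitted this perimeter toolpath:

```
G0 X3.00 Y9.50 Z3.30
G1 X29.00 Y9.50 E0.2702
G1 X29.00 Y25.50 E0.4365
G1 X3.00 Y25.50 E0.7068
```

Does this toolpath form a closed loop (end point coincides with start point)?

no

Start point (G0): (3.00, 9.50). End point (last G1): the path does not return to the start — open.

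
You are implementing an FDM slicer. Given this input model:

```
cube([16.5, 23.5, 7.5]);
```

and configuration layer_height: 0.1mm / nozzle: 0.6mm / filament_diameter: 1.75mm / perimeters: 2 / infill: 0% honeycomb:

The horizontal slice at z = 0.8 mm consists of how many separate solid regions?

At z = 0.8 mm: the 16.5×23.5 cube contributes its full rectangle. The result has 1 disconnected region.

1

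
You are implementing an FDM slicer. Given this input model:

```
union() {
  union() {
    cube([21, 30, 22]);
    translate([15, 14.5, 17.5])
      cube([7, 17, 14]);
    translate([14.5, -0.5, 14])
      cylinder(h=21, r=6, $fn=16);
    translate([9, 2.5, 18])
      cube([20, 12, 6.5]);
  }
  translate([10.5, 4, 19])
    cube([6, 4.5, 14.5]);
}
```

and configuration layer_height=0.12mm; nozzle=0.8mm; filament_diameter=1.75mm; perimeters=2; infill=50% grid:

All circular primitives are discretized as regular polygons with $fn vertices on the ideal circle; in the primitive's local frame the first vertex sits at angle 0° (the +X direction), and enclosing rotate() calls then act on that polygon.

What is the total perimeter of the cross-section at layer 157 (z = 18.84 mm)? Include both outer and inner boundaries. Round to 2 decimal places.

128.95 mm

At z = 18.84 mm: the 21×30 cube contributes its full rectangle (perimeter 102.00 mm); the 7×17 cube at (15, 14.5) contributes its full rectangle (perimeter 48.00 mm); the r=6 cylinder at (14.5, -0.5) contributes a regular 16-gon of circumradius 6 (perimeter = 2·16·6.000·sin(180°/16) = 37.46 mm); the cube at (9, 2.5) (footprint 20×12) is included at this height (perimeter 64.00 mm); Merging all regions: the regions partially overlap (shared area 286.16 mm²), so the edge portions inside another operand are dropped and the merged outline is re-measured after clipping — boundary = 128.95 mm; the cube at (10.5, 4) is not intersected at this z (z outside [19, 33.5]); Taking the union: only that combined region is present, so the union is just that shape — boundary = 128.95 mm. Overall, the cross-section is a single solid region. Total boundary length (outer) = 128.95 mm.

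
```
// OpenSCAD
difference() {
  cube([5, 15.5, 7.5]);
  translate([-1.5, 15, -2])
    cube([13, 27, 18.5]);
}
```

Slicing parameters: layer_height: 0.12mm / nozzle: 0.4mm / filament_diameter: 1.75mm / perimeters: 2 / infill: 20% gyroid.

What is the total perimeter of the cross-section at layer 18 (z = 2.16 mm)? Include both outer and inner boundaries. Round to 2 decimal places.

40.00 mm

At z = 2.16 mm: the 5×15.5 cube contributes its full rectangle (perimeter 41.00 mm); the cube at (-1.5, 15) (footprint 13×27) is included at this height (perimeter 80.00 mm); Taking the first minus the rest: starting from the 5×15.5 cube, the 13×27 cube at (-1.5, 15) partially overlaps it — only the 2.50 mm² overlap (of its 351.00 mm²) is removed, clipping the outline — boundary = 40.00 mm. Overall, the cross-section is a single solid region. Total boundary length (outer) = 40.00 mm.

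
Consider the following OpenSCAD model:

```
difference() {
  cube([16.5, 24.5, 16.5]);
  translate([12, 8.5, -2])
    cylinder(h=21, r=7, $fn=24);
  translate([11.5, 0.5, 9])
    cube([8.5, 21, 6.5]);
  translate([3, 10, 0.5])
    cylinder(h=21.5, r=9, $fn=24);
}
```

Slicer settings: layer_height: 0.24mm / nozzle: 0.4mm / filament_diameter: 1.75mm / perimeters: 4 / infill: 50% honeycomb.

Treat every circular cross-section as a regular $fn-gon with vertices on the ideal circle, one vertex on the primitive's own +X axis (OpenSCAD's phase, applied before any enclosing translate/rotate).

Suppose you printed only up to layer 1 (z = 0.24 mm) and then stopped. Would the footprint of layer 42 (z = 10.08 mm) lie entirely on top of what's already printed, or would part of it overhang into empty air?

entirely on top

Compare the two slices. At z = 0.24: the 16.5×24.5 cube contributes its full rectangle (area 404.25 mm²); the r=7 cylinder at (12, 8.5) contributes a regular 24-gon of circumradius 7 (area = (24/2)·7.000²·sin(360°/24) = 152.19 mm²); the cube at (11.5, 0.5) is absent (z outside [9, 15.5]); the cylinder at (3, 10) is not intersected at this z (z outside [0.5, 22]); Subtracting the remaining from the first: starting from the 16.5×24.5 cube (404.25 mm²), the r=7 cylinder at (12, 8.5) partially overlaps it — only the 134.03 mm² overlap (of its 152.19 mm²) is removed, clipping the outline — area = 270.22 mm². At z = 10.08: the 16.5×24.5 cube contributes its full rectangle (area 404.25 mm²); the r=7 cylinder at (12, 8.5) contributes a regular 24-gon of circumradius 7 (area = (24/2)·7.000²·sin(360°/24) = 152.19 mm²); the 8.5×21 cube at (11.5, 0.5) contributes its full rectangle (area 178.50 mm²); the r=9 cylinder at (3, 10) gives a regular 24-gon of circumradius 9 (constant along its height) (area = (24/2)·9.000²·sin(360°/24) = 251.57 mm²); Subtracting the remaining from the first: starting from the 16.5×24.5 cube (404.25 mm²), the r=7 cylinder at (12, 8.5) partially overlaps it — only the 134.03 mm² overlap (of its 152.19 mm²) is removed, clipping the outline; the 8.5×21 cube at (11.5, 0.5) partially overlaps it — only the 40.09 mm² overlap (of its 178.50 mm²) is removed, clipping the outline; the r=9 cylinder at (3, 10) partially overlaps it — only the 117.39 mm² overlap (of its 251.57 mm²) is removed, clipping the outline — area = 112.73 mm². Checking containment: the cross-section at z = 10.08 is a subset of the cross-section at z = 0.24.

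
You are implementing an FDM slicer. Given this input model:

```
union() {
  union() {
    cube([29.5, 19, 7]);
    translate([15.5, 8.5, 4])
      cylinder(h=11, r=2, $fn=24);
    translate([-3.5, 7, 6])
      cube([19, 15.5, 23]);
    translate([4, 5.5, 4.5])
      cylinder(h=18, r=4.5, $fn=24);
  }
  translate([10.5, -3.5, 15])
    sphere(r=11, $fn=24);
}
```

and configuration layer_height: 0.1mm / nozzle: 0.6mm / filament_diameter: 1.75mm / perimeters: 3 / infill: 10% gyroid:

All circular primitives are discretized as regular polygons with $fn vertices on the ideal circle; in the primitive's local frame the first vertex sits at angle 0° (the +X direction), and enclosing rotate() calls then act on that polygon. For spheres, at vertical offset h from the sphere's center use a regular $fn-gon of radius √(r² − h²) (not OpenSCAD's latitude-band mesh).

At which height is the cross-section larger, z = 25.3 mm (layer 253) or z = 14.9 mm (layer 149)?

Layer 253 (z = 25.3): the cube does not reach this height (z outside [0, 7]); the cylinder at (15.5, 8.5) does not reach this height (z outside [4, 15]); the cube at (-3.5, 7) (footprint 19×15.5) is included at this height (area 294.50 mm²); the cylinder at (4, 5.5) is absent (z outside [4.5, 22.5]); Merging all regions: only the 19×15.5 cube at (-3.5, 7) is present, so the union is just that shape — area = 294.50 mm²; the r=11 sphere at (10.5, -3.5) slices to a regular 24-gon of circumradius 3.861 (√(r²−h²) with h=10.3 from center) (area = (24/2)·3.861²·sin(360°/24) = 46.31 mm²); Combining (union): the 2 present regions are separate (no shared area or edge), so areas and boundary lengths simply add and each stays a separate island — area = 340.81 mm². So its area = 340.81 mm². Layer 149 (z = 14.9): the cube does not reach this height (z outside [0, 7]); the r=2 cylinder at (15.5, 8.5) gives a regular 24-gon of circumradius 2 (constant along its height) (area = (24/2)·2.000²·sin(360°/24) = 12.42 mm²); the 19×15.5 cube at (-3.5, 7) contributes its full rectangle (area 294.50 mm²); the cylinder at (4, 5.5): section is a regular 24-gon, circumradius r=4.5 (area = (24/2)·4.500²·sin(360°/24) = 62.89 mm²); Merging all regions: the regions partially overlap — summed areas 369.82 mm² minus the doubly-counted overlap 24.05 mm² gives 345.77 mm² — area = 345.77 mm²; the sphere at (10.5, -3.5): section is a regular 24-gon, circumradius = √(r²−h²) = √(11²−0.1²) = 11.000 (area = (24/2)·11.000²·sin(360°/24) = 375.77 mm²); Combining (union): the regions partially overlap — summed areas 721.54 mm² minus the doubly-counted overlap 28.99 mm² gives 692.56 mm² — area = 692.56 mm². So its area = 692.56 mm². Layer 149 is larger (692.56 vs 340.81 mm²).

layer 149 (z = 14.9 mm)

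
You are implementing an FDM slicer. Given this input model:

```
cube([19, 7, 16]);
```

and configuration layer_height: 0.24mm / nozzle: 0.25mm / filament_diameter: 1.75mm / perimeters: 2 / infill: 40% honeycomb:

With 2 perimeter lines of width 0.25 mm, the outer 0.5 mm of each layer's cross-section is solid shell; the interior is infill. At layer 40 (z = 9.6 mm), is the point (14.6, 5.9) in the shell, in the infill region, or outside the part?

infill

At z = 9.6 mm: the cube (footprint 19×7) is included at this height. Overall, the cross-section is a single solid region. The nearest boundary edge runs (19.00, 7.00)→(0.00, 7.00); distance from the point to it = 1.10 mm. The point is inside the cross-section and 1.10 mm from the nearest boundary — more than the 0.5 mm shell width (2 × 0.25), so it's in the infill interior.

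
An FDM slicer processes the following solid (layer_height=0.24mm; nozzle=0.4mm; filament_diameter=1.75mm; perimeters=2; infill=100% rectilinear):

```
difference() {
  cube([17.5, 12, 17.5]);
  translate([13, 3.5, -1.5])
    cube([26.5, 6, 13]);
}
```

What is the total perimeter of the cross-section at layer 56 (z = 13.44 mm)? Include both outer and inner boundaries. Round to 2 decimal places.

At z = 13.44 mm: the cube (footprint 17.5×12) is included at this height (perimeter 59.00 mm); the cube at (13, 3.5) is absent (z outside [-1.5, 11.5]); Subtracting the remaining from the first: none of the subtracted shapes is present at this height, so the 17.5×12 cube is unchanged — boundary = 59.00 mm. Overall, the cross-section is a single solid region. Total boundary length (outer) = 59.00 mm.

59.00 mm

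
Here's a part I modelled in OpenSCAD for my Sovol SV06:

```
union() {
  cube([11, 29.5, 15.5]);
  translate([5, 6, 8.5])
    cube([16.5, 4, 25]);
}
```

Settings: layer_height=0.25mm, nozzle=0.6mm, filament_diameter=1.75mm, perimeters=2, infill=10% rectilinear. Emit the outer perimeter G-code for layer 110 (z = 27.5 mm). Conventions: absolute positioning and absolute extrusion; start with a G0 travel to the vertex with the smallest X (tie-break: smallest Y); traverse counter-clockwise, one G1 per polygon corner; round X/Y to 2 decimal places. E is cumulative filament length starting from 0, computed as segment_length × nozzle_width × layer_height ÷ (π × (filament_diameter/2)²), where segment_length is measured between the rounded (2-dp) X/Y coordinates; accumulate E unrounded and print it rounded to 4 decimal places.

G0 X5.00 Y6.00 Z27.50
G1 X21.50 Y6.00 E1.0290
G1 X21.50 Y10.00 E1.2784
G1 X5.00 Y10.00 E2.3074
G1 X5.00 Y6.00 E2.5569

At z = 27.5 mm: the cube is not intersected at this z (z outside [0, 15.5]); the 16.5×4 cube at (5, 6) contributes its full rectangle; Merging all regions: only the 16.5×4 cube at (5, 6) is present, so the union is just that shape — 1 connected region. The outline is a single polygon with 4 vertices. Extrusion per mm of travel: 0.6 × 0.25 / (π × 0.875²) = 0.062363. Accumulating E over each segment gives final E = 2.5569.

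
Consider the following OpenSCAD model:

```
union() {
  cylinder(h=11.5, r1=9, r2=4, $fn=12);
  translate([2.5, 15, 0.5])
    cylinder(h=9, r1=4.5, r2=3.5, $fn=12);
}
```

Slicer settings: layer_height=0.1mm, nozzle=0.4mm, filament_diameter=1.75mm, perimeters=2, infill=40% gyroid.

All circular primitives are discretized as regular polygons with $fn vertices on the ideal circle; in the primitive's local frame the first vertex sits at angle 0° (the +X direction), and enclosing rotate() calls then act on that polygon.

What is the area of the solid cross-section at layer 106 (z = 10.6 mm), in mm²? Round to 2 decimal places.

At z = 10.6 mm: the cone: at t=0.922 of its height the radius interpolates to r₁+(r₂−r₁)t = 4.391, giving a regular 12-gon of that circumradius (area = (12/2)·4.391²·sin(360°/12) = 57.85 mm²); the cone at (2.5, 15) does not reach this height (z outside [0.5, 9.5]); Merging all regions: only the cone is present, so the union is just that shape — area = 57.85 mm². Overall, the cross-section is a single solid region. Net area = 57.85 mm².

57.85 mm²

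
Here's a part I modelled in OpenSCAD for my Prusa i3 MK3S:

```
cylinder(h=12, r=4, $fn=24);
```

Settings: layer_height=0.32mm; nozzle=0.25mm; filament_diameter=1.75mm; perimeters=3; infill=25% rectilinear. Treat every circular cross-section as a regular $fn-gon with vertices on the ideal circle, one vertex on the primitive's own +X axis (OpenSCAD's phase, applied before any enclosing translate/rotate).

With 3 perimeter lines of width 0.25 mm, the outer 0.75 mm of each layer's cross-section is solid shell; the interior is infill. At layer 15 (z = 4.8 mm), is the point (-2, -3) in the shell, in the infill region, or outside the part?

shell

At z = 4.8 mm: the r=4 cylinder contributes a regular 24-gon of circumradius 4. Overall, the cross-section is a single solid region. The nearest boundary edge runs (-2.83, -2.83)→(-2.00, -3.46); distance from the point to it = 0.37 mm. The point is inside the cross-section, 0.37 mm from the nearest boundary — within the 0.75 mm shell band (3 × 0.25).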